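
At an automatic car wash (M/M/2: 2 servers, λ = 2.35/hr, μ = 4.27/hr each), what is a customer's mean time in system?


a = 0.5504; ρ = 0.2752; P₀ = 0.568411
Lq = P₀·a^c·ρ/(c!(1−ρ)²) = 0.04509
Wq = Lq/λ = 0.04509/2.35 = 0.01919 hr
W = Wq + 1/μ = 0.01919 + 0.23419 = 0.25338 hr

Final: 0.25338 hr


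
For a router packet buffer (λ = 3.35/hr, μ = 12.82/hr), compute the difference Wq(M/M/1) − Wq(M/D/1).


ρ = 3.35/12.82 = 0.2613
Wq(M/M/1) = ρ/(μ−λ) = 0.2613/9.47 = 0.02759 hr
Wq(M/D/1) = ρ/(2(μ−λ)) = 0.01380 hr
Savings = 0.02759 − 0.01380 = 0.01380 hr

Final: 0.01380 hr


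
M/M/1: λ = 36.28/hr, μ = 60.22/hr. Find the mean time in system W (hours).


W = 1/(μ−λ) = 1/(60.22 − 36.28) = 1/23.94 = 0.04177 hr

Final: 0.04177 hr


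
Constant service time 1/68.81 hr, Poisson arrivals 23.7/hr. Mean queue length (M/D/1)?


ρ = 23.7/68.81 = 0.3444
M/D/1: Lq = ρ²/(2(1−ρ)) = 0.1186/(2·0.6556) = 0.09048

Final: 0.09048


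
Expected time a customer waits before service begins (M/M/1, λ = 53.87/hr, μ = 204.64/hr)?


ρ = 53.87/204.64 = 0.2632
Wq = ρ/(μ−λ) = 0.2632/(204.64 − 53.87) = 0.2632/150.77 = 0.001746 hr

Final: 0.001746 hr


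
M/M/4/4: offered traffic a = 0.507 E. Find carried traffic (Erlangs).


B(4,0.507) = 0.001658 (Erlang-B)
Carried load = a(1 − B) = 0.507·(1 − 0.001658) = 0.507·0.998342 = 0.5062 E

Final: 0.5062 Erlangs


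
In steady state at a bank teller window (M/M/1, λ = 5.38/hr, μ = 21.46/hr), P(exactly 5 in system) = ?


ρ = 5.38/21.46 = 0.2507
P_n = (1−ρ)·ρ^n = (1 − 0.2507)·0.2507^5 = 0.7493·0.0009903 = 0.0007420

Final: 0.0007420


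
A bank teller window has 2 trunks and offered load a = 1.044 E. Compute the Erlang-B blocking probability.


B(c,a) = (a^c/c!) / Σ_{k=0}^{c} a^k/k!
a^2/2! = 0.544968
Σ terms (k=0..2): 1.00000 + 1.04400 + 0.54497 = 2.588968
B = 0.544968/2.588968 = 0.210496

Final: 0.210496


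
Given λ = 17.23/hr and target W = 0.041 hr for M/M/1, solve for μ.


W = 1/(μ−λ) ⇒ μ − λ = 1/W = 1/0.041 = 24.3902
μ = λ + 1/W = 17.23 + 24.3902 = 41.6202 per hr

Final: 41.6202 /hr


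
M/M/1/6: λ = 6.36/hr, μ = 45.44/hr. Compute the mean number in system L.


ρ = 6.36/45.44 = 0.1400
L = ρ[1 − (K+1)ρ^K + Kρ^(K+1)] / [(1−ρ)(1−ρ^(K+1))]
Numerator: 0.1400·(1 − 7·0.000007518 + 6·0.000001052) = 0.139958
Denominator: (0.8600)·(0.999999) = 0.860034
L = 0.139958/0.860034 = 0.1627

Final: 0.1627


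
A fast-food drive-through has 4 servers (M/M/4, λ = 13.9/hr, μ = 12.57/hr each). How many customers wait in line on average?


a = λ/μ = 1.1058; ρ = a/4 = 0.2765
P₀ = 0.330176
Lq = P₀·a^c·ρ / (c!·(1−ρ)²) = 0.330176·1.49526·0.2765/(24·0.52352)
= 0.01086

Final: 0.01086


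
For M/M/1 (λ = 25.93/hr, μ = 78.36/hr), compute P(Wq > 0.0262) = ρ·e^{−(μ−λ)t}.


ρ = 25.93/78.36 = 0.3309
P(Wq > t) = ρ·e^{−(μ−λ)t} = 0.3309·e^{−1.3737}
= 0.3309·0.253177 = 0.083778

Final: 0.083778


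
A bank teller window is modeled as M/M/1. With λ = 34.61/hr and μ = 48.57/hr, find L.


ρ = λ/μ = 34.61/48.57 = 0.7126
L = ρ/(1−ρ) = 0.7126/(1 − 0.7126) = 0.7126/0.2874 = 2.4792

Final: 2.4792


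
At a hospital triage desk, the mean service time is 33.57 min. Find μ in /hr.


μ = 1/(service time) in consistent units.
1 hour = 60 min, so μ = 60/33.57 = 1.7873 per hour

Final: 1.7873 /hr


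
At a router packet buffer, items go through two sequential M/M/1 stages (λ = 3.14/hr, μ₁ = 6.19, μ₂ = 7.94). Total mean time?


Each node sees arrival rate λ = 3.14/hr (tandem ⇒ throughput preserved).
W₁ = 1/(μ₁−λ) = 1/(6.19−3.14) = 0.32787 hr
W₂ = 1/(μ₂−λ) = 1/(7.94−3.14) = 0.20833 hr
W_total = W₁ + W₂ = 0.32787 + 0.20833 = 0.53620 hr

Final: 0.53620 hr


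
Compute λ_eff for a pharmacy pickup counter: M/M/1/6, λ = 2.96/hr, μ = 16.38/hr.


ρ = 0.1807; P_K = (1−ρ)ρ^6/(1−ρ^7) = 0.00002853
λ_eff = λ(1 − P_K) = 2.96·(1 − 0.00002853) = 2.96·0.999971 = 2.9599 /hr

Final: 2.9599 /hr


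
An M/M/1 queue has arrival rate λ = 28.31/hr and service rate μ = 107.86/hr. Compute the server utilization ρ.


ρ = λ/μ = 28.31/107.86 = 0.2625

Final: 0.2625


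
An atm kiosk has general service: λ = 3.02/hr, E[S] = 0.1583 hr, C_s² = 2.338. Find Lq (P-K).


ρ = λ·E[S] = 3.02·0.1583 = 0.4781
Lq = ρ²(1+C_s²)/(2(1−ρ)) = 0.2285·(1+2.338)/(2·0.5219)
= 0.2285·3.3380/1.0439 = 0.73083

Final: 0.73083


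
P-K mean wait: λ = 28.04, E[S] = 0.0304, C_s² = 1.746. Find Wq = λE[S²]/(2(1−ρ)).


ρ = λ·E[S] = 28.04·0.0304 = 0.8524
E[S²] = E[S]²(1+C_s²) = 0.0304²·(1+1.746) = 0.002538
Wq = λ·E[S²]/(2(1−ρ)) = 28.04·0.002538/(2·0.1476) = 0.24108 hr

Final: 0.24108 hr


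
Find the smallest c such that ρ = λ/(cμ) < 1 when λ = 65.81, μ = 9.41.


Stability requires cμ > λ ⇔ c > λ/μ.
λ/μ = 65.81/9.41 = 6.9936
Minimum integer c = ⌊6.9936⌋ + 1 = 7
Check: 7·9.41 = 65.87 > 65.81, while 6·9.41 = 56.46 ≤ 65.81

Final: 7 servers


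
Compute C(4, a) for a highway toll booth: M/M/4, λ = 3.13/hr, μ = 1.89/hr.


a = λ/μ = 1.6561; ρ = a/4 = 0.4140
P₀ = 0.187996 (from M/M/c formula)
C(c,a) = [a^c/(c!(1−ρ))]·P₀ = [7.52194/(24·0.5860)]·0.187996
= 0.53486·0.187996 = 0.100551

Final: 0.100551


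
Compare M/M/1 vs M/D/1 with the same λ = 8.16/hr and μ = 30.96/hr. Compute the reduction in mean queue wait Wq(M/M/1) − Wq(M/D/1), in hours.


ρ = 8.16/30.96 = 0.2636
Wq(M/M/1) = ρ/(μ−λ) = 0.2636/22.80 = 0.01156 hr
Wq(M/D/1) = ρ/(2(μ−λ)) = 0.005780 hr
Savings = 0.01156 − 0.005780 = 0.005780 hr

Final: 0.005780 hr


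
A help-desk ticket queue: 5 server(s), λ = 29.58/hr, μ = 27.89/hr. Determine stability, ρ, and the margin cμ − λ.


Total capacity cμ = 5·27.89 = 139.45/hr
ρ = λ/(cμ) = 29.58/139.45 = 0.2121
Stable ⇔ ρ < 1: YES
Spare capacity = cμ − λ = 139.45 − 29.58 = 109.87/hr

Final: ρ = 0.2121; stable; margin = 109.87/hr


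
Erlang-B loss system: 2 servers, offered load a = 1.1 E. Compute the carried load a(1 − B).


B(2,1.1) = 0.223660 (Erlang-B)
Carried load = a(1 − B) = 1.1·(1 − 0.223660) = 1.1·0.776340 = 0.8540 E

Final: 0.8540 Erlangs


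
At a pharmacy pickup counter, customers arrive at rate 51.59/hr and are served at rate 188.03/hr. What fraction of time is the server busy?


ρ = λ/μ = 51.59/188.03 = 0.2744

Final: 0.2744


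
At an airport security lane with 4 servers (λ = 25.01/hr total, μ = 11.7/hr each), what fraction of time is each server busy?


ρ = λ/(cμ) = 25.01/(4·11.7) = 25.01/46.80 = 0.5344

Final: 0.5344


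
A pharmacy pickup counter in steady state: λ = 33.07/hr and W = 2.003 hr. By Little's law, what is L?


L = λW = 33.07·2.003 = 66.2392

Final: 66.2392


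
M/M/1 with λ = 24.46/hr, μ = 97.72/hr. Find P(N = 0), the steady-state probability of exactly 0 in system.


ρ = 24.46/97.72 = 0.2503
P_n = (1−ρ)·ρ^n = (1 − 0.2503)·0.2503^0 = 0.7497·1.000000 = 0.749693

Final: 0.749693


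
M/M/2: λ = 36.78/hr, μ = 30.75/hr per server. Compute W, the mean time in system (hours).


a = 1.1961; ρ = 0.5980; P₀ = 0.251526
Lq = P₀·a^c·ρ/(c!(1−ρ)²) = 0.66600
Wq = Lq/λ = 0.66600/36.78 = 0.01811 hr
W = Wq + 1/μ = 0.01811 + 0.03252 = 0.05063 hr

Final: 0.05063 hr


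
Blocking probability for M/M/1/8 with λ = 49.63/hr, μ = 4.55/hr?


ρ = λ/μ = 49.63/4.55 = 10.9077
P_K = (1−ρ)ρ^K/(1−ρ^(K+1)) = (-9.9077·200383993.873001)/(1 − 2185726948.553191)
= -1985342954.680190/-2185726947.553191 = 0.908322

Final: 0.908322


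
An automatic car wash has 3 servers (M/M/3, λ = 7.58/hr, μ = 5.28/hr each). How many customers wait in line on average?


a = λ/μ = 1.4356; ρ = a/3 = 0.4785
P₀ = 0.226668
Lq = P₀·a^c·ρ / (c!·(1−ρ)²) = 0.226668·2.95873·0.4785/(6·0.27193)
= 0.19670

Final: 0.19670


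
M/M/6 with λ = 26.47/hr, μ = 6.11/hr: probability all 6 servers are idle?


a = λ/μ = 26.47/6.11 = 4.3322; ρ = a/c = 0.7220
Σ_{k=0}^{5} a^k/k! (terms k=0..5) = 1.00000 + 4.33224 + 9.38416 + 13.55149 + 14.67708 + 12.71693 = 55.66190
Tail: a^6/(6!(1−ρ)) = 6611.14049/(720·0.2780) = 33.03408
P₀ = 1/(55.66190 + 33.03408) = 1/88.69598 = 0.011274

Final: 0.011274


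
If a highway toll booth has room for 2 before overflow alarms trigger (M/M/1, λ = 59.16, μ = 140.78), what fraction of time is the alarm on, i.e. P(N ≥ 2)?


ρ = 59.16/140.78 = 0.4202
P(N ≥ n) = ρ^n = 0.4202^2 = 0.176593

Final: 0.176593


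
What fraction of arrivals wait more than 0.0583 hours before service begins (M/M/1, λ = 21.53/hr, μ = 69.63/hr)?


ρ = 21.53/69.63 = 0.3092
P(Wq > t) = ρ·e^{−(μ−λ)t} = 0.3092·e^{−2.8042}
= 0.3092·0.060553 = 0.018723

Final: 0.018723


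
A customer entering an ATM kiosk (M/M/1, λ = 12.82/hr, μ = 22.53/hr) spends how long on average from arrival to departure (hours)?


W = 1/(μ−λ) = 1/(22.53 − 12.82) = 1/9.71 = 0.1030 hr

Final: 0.1030 hr


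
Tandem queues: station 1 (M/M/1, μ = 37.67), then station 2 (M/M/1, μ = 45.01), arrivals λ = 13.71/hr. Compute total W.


Each node sees arrival rate λ = 13.71/hr (tandem ⇒ throughput preserved).
W₁ = 1/(μ₁−λ) = 1/(37.67−13.71) = 0.04174 hr
W₂ = 1/(μ₂−λ) = 1/(45.01−13.71) = 0.03195 hr
W_total = W₁ + W₂ = 0.04174 + 0.03195 = 0.07369 hr

Final: 0.07369 hr


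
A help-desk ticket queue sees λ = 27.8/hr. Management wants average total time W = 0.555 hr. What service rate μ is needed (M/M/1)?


W = 1/(μ−λ) ⇒ μ − λ = 1/W = 1/0.555 = 1.8018
μ = λ + 1/W = 27.8 + 1.8018 = 29.6018 per hr

Final: 29.6018 /hr


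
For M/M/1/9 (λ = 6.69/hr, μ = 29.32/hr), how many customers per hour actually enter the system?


ρ = 0.2282; P_K = (1−ρ)ρ^9/(1−ρ^10) = 0.000001294
λ_eff = λ(1 − P_K) = 6.69·(1 − 0.000001294) = 6.69·0.999999 = 6.6900 /hr

Final: 6.6900 /hr


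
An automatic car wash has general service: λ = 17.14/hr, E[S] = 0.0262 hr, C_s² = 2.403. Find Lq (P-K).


ρ = λ·E[S] = 17.14·0.0262 = 0.4491
Lq = ρ²(1+C_s²)/(2(1−ρ)) = 0.2017·(1+2.403)/(2·0.5509)
= 0.2017·3.4030/1.1019 = 0.62281

Final: 0.62281


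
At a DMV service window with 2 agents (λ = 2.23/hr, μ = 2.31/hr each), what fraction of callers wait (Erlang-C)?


a = λ/μ = 0.9654; ρ = a/2 = 0.4827
P₀ = 0.348905 (from M/M/c formula)
C(c,a) = [a^c/(c!(1−ρ))]·P₀ = [0.93194/(2·0.5173)]·0.348905
= 0.90074·0.348905 = 0.314273

Final: 0.314273


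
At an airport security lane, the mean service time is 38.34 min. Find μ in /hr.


μ = 1/(service time) in consistent units.
1 hour = 60 min, so μ = 60/38.34 = 1.5649 per hour

Final: 1.5649 /hr


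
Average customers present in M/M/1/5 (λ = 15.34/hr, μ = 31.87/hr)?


ρ = 15.34/31.87 = 0.4813
L = ρ[1 − (K+1)ρ^K + Kρ^(K+1)] / [(1−ρ)(1−ρ^(K+1))]
Numerator: 0.4813·(1 − 6·0.025835 + 5·0.012435) = 0.436646
Denominator: (0.5187)·(0.987565) = 0.512220
L = 0.436646/0.512220 = 0.8525

Final: 0.8525


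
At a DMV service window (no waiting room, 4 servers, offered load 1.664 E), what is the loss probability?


B(c,a) = (a^c/c!) / Σ_{k=0}^{c} a^k/k!
a^4/4! = 0.319449
Σ terms (k=0..4): 1.00000 + 1.66400 + 1.38445 + 0.76791 + 0.31945 = 5.135805
B = 0.319449/5.135805 = 0.062200

Final: 0.062200


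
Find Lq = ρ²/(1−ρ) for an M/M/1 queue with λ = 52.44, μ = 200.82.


ρ = 52.44/200.82 = 0.2611
Lq = ρ²/(1−ρ) = 0.06819/0.7389 = 0.09229

Final: 0.09229


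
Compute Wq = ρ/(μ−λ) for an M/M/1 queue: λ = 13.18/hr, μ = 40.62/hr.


ρ = 13.18/40.62 = 0.3245
Wq = ρ/(μ−λ) = 0.3245/(40.62 − 13.18) = 0.3245/27.44 = 0.01182 hr

Final: 0.01182 hr


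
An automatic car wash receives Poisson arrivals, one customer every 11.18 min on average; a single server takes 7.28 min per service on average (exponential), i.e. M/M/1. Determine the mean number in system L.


λ = 60/11.18 = 5.3667 /hr
μ = 60/7.28 = 8.2418 /hr
ρ = λ/μ = 5.3667/8.2418 = 0.6512
L = ρ/(1−ρ) = 0.6512/0.3488 = 1.8667

Final: 1.8667


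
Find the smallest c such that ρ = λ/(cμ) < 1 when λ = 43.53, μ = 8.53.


Stability requires cμ > λ ⇔ c > λ/μ.
λ/μ = 43.53/8.53 = 5.1032
Minimum integer c = ⌊5.1032⌋ + 1 = 6
Check: 6·8.53 = 51.18 > 43.53, while 5·8.53 = 42.65 ≤ 43.53

Final: 6 servers


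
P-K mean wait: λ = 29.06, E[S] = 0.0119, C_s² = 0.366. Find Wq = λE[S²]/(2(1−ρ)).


ρ = λ·E[S] = 29.06·0.0119 = 0.3458
E[S²] = E[S]²(1+C_s²) = 0.0119²·(1+0.366) = 0.0001934
Wq = λ·E[S²]/(2(1−ρ)) = 29.06·0.0001934/(2·0.6542) = 0.004296 hr

Final: 0.004296 hr


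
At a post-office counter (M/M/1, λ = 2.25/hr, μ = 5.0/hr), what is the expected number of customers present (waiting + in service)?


ρ = λ/μ = 2.25/5.0 = 0.4500
L = ρ/(1−ρ) = 0.4500/(1 − 0.4500) = 0.4500/0.5500 = 0.8182

Final: 0.8182


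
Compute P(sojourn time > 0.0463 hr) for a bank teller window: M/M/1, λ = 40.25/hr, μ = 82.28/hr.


W ~ Exponential(μ−λ) for M/M/1.
μ − λ = 82.28 − 40.25 = 42.0300
P(W > t) = e^{−(μ−λ)t} = e^{−1.9460} = 0.142846

Final: 0.142846


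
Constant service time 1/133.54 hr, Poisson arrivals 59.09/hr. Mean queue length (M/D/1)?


ρ = 59.09/133.54 = 0.4425
M/D/1: Lq = ρ²/(2(1−ρ)) = 0.1958/(2·0.5575) = 0.17560

Final: 0.17560


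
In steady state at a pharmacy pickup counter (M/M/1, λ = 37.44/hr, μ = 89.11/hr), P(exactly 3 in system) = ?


ρ = 37.44/89.11 = 0.4202
P_n = (1−ρ)·ρ^n = (1 − 0.4202)·0.4202^3 = 0.5798·0.074170 = 0.043007

Final: 0.043007


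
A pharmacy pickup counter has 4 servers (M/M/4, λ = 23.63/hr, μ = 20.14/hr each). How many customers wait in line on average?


a = λ/μ = 1.1733; ρ = a/4 = 0.2933
P₀ = 0.308403
Lq = P₀·a^c·ρ / (c!·(1−ρ)²) = 0.308403·1.89503·0.2933/(24·0.49939)
= 0.01430

Final: 0.01430


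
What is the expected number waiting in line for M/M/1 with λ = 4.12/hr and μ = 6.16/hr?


ρ = 4.12/6.16 = 0.6688
Lq = ρ²/(1−ρ) = 0.4473/0.3312 = 1.3508

Final: 1.3508


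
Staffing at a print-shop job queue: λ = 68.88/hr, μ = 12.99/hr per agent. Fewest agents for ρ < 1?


Stability requires cμ > λ ⇔ c > λ/μ.
λ/μ = 68.88/12.99 = 5.3025
Minimum integer c = ⌊5.3025⌋ + 1 = 6
Check: 6·12.99 = 77.94 > 68.88, while 5·12.99 = 64.95 ≤ 68.88

Final: 6 servers


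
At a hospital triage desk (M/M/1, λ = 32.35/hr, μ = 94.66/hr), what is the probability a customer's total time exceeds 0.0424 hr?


W ~ Exponential(μ−λ) for M/M/1.
μ − λ = 94.66 − 32.35 = 62.3100
P(W > t) = e^{−(μ−λ)t} = e^{−2.6419} = 0.071223

Final: 0.071223


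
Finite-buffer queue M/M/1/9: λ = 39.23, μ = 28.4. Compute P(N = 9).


ρ = λ/μ = 39.23/28.4 = 1.3813
P_K = (1−ρ)ρ^K/(1−ρ^(K+1)) = (-0.3813·18.310479)/(1 − 25.292961)
= -6.982482/-24.292961 = 0.287428

Final: 0.287428


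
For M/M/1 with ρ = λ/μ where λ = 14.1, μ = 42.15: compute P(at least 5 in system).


ρ = 14.1/42.15 = 0.3345
P(N ≥ n) = ρ^n = 0.3345^5 = 0.004189

Final: 0.004189


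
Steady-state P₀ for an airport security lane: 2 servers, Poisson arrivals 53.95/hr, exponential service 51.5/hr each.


a = λ/μ = 53.95/51.5 = 1.0476; ρ = a/c = 0.5238
Σ_{k=0}^{1} a^k/k! (terms k=0..1) = 1.00000 + 1.04757 = 2.04757
Tail: a^2/(2!(1−ρ)) = 1.09741/(2·0.4762) = 1.15222
P₀ = 1/(2.04757 + 1.15222) = 1/3.19980 = 0.312520

Final: 0.312520


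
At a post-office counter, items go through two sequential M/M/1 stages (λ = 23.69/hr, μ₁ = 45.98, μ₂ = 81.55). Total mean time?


Each node sees arrival rate λ = 23.69/hr (tandem ⇒ throughput preserved).
W₁ = 1/(μ₁−λ) = 1/(45.98−23.69) = 0.04486 hr
W₂ = 1/(μ₂−λ) = 1/(81.55−23.69) = 0.01728 hr
W_total = W₁ + W₂ = 0.04486 + 0.01728 = 0.06215 hr

Final: 0.06215 hr


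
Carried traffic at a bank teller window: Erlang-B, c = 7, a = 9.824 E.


B(7,9.824) = 0.401105 (Erlang-B)
Carried load = a(1 − B) = 9.824·(1 − 0.401105) = 9.824·0.598895 = 5.8835 E

Final: 5.8835 Erlangs


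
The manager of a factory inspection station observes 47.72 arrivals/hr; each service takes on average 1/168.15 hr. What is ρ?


ρ = λ/μ = 47.72/168.15 = 0.2838

Final: 0.2838


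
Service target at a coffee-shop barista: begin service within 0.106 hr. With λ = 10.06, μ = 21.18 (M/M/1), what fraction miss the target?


ρ = 10.06/21.18 = 0.4750
P(Wq > t) = ρ·e^{−(μ−λ)t} = 0.4750·e^{−1.1787}
= 0.4750·0.307672 = 0.146137

Final: 0.146137


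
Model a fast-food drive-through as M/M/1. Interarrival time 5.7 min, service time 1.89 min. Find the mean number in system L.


λ = 60/5.7 = 10.5263 /hr
μ = 60/1.89 = 31.7460 /hr
ρ = λ/μ = 10.5263/31.7460 = 0.3316
L = ρ/(1−ρ) = 0.3316/0.6684 = 0.4961

Final: 0.4961


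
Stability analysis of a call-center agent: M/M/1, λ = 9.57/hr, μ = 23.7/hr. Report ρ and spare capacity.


Total capacity cμ = 1·23.7 = 23.70/hr
ρ = λ/(cμ) = 9.57/23.70 = 0.4038
Stable ⇔ ρ < 1: YES
Spare capacity = cμ − λ = 23.70 − 9.57 = 14.13/hr

Final: ρ = 0.4038; stable; margin = 14.13/hr


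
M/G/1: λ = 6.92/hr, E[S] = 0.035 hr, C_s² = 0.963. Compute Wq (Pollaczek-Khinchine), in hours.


ρ = λ·E[S] = 6.92·0.035 = 0.2422
E[S²] = E[S]²(1+C_s²) = 0.035²·(1+0.963) = 0.002405
Wq = λ·E[S²]/(2(1−ρ)) = 6.92·0.002405/(2·0.7578) = 0.01098 hr

Final: 0.01098 hr


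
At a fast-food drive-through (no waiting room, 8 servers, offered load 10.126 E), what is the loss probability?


B(c,a) = (a^c/c!) / Σ_{k=0}^{c} a^k/k!
a^8/8! = 2741.465980
Σ terms (k=0..8): 1.00000 + 10.12600 + 51.26794 + 173.04638 + 438.06691 + 887.17311 + 1497.25248 + 2165.88266 + 2741.46598 = 7965.281463
B = 2741.465980/7965.281463 = 0.344177

Final: 0.344177


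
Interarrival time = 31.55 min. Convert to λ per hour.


λ = 1/(interarrival time) in consistent units.
1 hour = 60 min, so λ = 60/31.55 = 1.9017 per hour

Final: 1.9017 /hr


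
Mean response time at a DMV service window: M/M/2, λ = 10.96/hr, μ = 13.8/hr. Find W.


a = 0.7942; ρ = 0.3971; P₀ = 0.431535
Lq = P₀·a^c·ρ/(c!(1−ρ)²) = 0.14868
Wq = Lq/λ = 0.14868/10.96 = 0.01357 hr
W = Wq + 1/μ = 0.01357 + 0.07246 = 0.08603 hr

Final: 0.08603 hr


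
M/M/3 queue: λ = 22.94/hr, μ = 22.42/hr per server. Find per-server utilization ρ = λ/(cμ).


ρ = λ/(cμ) = 22.94/(3·22.42) = 22.94/67.26 = 0.3411

Final: 0.3411


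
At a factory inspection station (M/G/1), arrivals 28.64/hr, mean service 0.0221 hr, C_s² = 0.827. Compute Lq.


ρ = λ·E[S] = 28.64·0.0221 = 0.6329
Lq = ρ²(1+C_s²)/(2(1−ρ)) = 0.4006·(1+0.827)/(2·0.3671)
= 0.4006·1.8270/0.7341 = 0.99703

Final: 0.99703


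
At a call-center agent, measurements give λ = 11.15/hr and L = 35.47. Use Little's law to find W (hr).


W = L/λ = 35.47/11.15 = 3.1812 hr

Final: 3.1812 hr


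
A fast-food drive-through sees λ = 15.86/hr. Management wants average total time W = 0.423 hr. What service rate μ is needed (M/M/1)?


W = 1/(μ−λ) ⇒ μ − λ = 1/W = 1/0.423 = 2.3641
μ = λ + 1/W = 15.86 + 2.3641 = 18.2241 per hr

Final: 18.2241 /hr


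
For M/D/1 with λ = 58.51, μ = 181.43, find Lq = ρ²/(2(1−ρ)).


ρ = 58.51/181.43 = 0.3225
M/D/1: Lq = ρ²/(2(1−ρ)) = 0.1040/(2·0.6775) = 0.07675

Final: 0.07675


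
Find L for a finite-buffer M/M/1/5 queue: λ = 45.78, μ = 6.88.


ρ = 45.78/6.88 = 6.6541
L = ρ[1 − (K+1)ρ^K + Kρ^(K+1)] / [(1−ρ)(1−ρ^(K+1))]
Numerator: 6.6541·(1 − 6·13044.779741 + 5·86800.874499) = 2367096.781042
Denominator: (-5.6541)·(-86799.874499) = 490772.546225
L = 2367096.781042/490772.546225 = 4.8232

Final: 4.8232


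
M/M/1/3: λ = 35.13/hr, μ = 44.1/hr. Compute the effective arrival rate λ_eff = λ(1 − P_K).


ρ = 0.7966; P_K = (1−ρ)ρ^3/(1−ρ^4) = 0.172133
λ_eff = λ(1 − P_K) = 35.13·(1 − 0.172133) = 35.13·0.827867 = 29.0830 /hr

Final: 29.0830 /hr


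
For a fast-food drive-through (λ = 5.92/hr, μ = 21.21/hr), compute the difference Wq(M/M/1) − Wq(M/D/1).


ρ = 5.92/21.21 = 0.2791
Wq(M/M/1) = ρ/(μ−λ) = 0.2791/15.29 = 0.01825 hr
Wq(M/D/1) = ρ/(2(μ−λ)) = 0.009127 hr
Savings = 0.01825 − 0.009127 = 0.009127 hr

Final: 0.009127 hr


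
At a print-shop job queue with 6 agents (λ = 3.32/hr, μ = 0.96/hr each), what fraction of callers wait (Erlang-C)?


a = λ/μ = 3.4583; ρ = a/6 = 0.5764
P₀ = 0.030281 (from M/M/c formula)
C(c,a) = [a^c/(c!(1−ρ))]·P₀ = [1710.80734/(720·0.4236)]·0.030281
= 5.60920·0.030281 = 0.169853

Final: 0.169853


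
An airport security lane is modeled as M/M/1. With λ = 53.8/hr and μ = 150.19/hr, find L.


ρ = λ/μ = 53.8/150.19 = 0.3582
L = ρ/(1−ρ) = 0.3582/(1 − 0.3582) = 0.3582/0.6418 = 0.5581

Final: 0.5581


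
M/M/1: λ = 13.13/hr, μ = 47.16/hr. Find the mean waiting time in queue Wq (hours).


ρ = 13.13/47.16 = 0.2784
Wq = ρ/(μ−λ) = 0.2784/(47.16 − 13.13) = 0.2784/34.03 = 0.008181 hr

Final: 0.008181 hr


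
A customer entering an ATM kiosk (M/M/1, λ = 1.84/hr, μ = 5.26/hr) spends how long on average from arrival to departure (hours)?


W = 1/(μ−λ) = 1/(5.26 − 1.84) = 1/3.42 = 0.2924 hr

Final: 0.2924 hr


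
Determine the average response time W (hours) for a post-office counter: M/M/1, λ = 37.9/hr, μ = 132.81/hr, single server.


W = 1/(μ−λ) = 1/(132.81 − 37.9) = 1/94.91 = 0.01054 hr

Final: 0.01054 hr


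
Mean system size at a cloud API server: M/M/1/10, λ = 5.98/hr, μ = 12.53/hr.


ρ = 5.98/12.53 = 0.4773
L = ρ[1 − (K+1)ρ^K + Kρ^(K+1)] / [(1−ρ)(1−ρ^(K+1))]
Numerator: 0.4773·(1 − 11·0.0006131 + 10·0.0002926) = 0.475433
Denominator: (0.5227)·(0.999707) = 0.522592
L = 0.475433/0.522592 = 0.9098

Final: 0.9098


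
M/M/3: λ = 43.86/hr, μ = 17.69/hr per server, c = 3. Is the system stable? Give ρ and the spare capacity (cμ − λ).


Total capacity cμ = 3·17.69 = 53.07/hr
ρ = λ/(cμ) = 43.86/53.07 = 0.8265
Stable ⇔ ρ < 1: YES
Spare capacity = cμ − λ = 53.07 − 43.86 = 9.21/hr

Final: ρ = 0.8265; stable; margin = 9.21/hr


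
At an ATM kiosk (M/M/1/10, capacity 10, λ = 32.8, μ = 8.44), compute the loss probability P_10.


ρ = λ/μ = 32.8/8.44 = 3.8863
P_K = (1−ρ)ρ^K/(1−ρ^(K+1)) = (-2.8863·785803.521740)/(1 − 3053833.591597)
= -2268030.069857/-3053832.591597 = 0.742683

Final: 0.742683


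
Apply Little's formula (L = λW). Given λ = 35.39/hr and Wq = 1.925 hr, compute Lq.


Lq = λWq = 35.39·1.925 = 68.1257

Final: 68.1257


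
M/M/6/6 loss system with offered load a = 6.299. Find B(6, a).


B(c,a) = (a^c/c!) / Σ_{k=0}^{c} a^k/k!
a^6/6! = 86.755527
Σ terms (k=0..6): 1.00000 + 6.29900 + 19.83870 + 41.65466 + 65.59567 + 82.63743 + 86.75553 = 303.780988
B = 86.755527/303.780988 = 0.285586

Final: 0.285586


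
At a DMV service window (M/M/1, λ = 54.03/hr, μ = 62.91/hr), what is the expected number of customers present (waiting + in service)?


ρ = λ/μ = 54.03/62.91 = 0.8588
L = ρ/(1−ρ) = 0.8588/(1 − 0.8588) = 0.8588/0.1412 = 6.0845

Final: 6.0845


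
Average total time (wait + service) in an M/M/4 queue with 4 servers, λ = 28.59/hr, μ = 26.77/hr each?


a = 1.0680; ρ = 0.2670; P₀ = 0.343023
Lq = P₀·a^c·ρ/(c!(1−ρ)²) = 0.009240
Wq = Lq/λ = 0.009240/28.59 = 0.0003232 hr
W = Wq + 1/μ = 0.0003232 + 0.03736 = 0.03768 hr

Final: 0.03768 hr


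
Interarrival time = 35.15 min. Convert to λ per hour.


λ = 1/(interarrival time) in consistent units.
1 hour = 60 min, so λ = 60/35.15 = 1.7070 per hour

Final: 1.7070 /hr


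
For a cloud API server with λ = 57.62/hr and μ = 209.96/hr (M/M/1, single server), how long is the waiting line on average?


ρ = 57.62/209.96 = 0.2744
Lq = ρ²/(1−ρ) = 0.07531/0.7256 = 0.1038

Final: 0.1038


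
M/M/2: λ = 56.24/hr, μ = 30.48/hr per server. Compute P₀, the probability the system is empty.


a = λ/μ = 56.24/30.48 = 1.8451; ρ = a/c = 0.9226
Σ_{k=0}^{1} a^k/k! (terms k=0..1) = 1.00000 + 1.84514 = 2.84514
Tail: a^2/(2!(1−ρ)) = 3.40456/(2·0.07743) = 21.98536
P₀ = 1/(2.84514 + 21.98536) = 1/24.83051 = 0.040273

Final: 0.040273


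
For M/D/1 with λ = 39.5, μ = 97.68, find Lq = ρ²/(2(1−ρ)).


ρ = 39.5/97.68 = 0.4044
M/D/1: Lq = ρ²/(2(1−ρ)) = 0.1635/(2·0.5956) = 0.13727

Final: 0.13727


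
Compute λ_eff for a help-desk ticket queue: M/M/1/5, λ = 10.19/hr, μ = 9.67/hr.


ρ = 1.0538; P_K = (1−ρ)ρ^5/(1−ρ^6) = 0.189226
λ_eff = λ(1 − P_K) = 10.19·(1 − 0.189226) = 10.19·0.810774 = 8.2618 /hr

Final: 8.2618 /hr


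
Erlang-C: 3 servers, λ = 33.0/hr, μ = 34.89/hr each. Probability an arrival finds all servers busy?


a = λ/μ = 0.9458; ρ = a/3 = 0.3153
P₀ = 0.384751 (from M/M/c formula)
C(c,a) = [a^c/(c!(1−ρ))]·P₀ = [0.84613/(6·0.6847)]·0.384751
= 0.20596·0.384751 = 0.079241

Final: 0.079241


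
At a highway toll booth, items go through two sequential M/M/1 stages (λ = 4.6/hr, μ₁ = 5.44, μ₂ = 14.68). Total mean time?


Each node sees arrival rate λ = 4.6/hr (tandem ⇒ throughput preserved).
W₁ = 1/(μ₁−λ) = 1/(5.44−4.6) = 1.19048 hr
W₂ = 1/(μ₂−λ) = 1/(14.68−4.6) = 0.09921 hr
W_total = W₁ + W₂ = 1.19048 + 0.09921 = 1.28968 hr

Final: 1.28968 hr


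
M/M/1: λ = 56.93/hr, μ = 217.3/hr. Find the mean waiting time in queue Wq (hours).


ρ = 56.93/217.3 = 0.2620
Wq = ρ/(μ−λ) = 0.2620/(217.3 − 56.93) = 0.2620/160.37 = 0.001634 hr

Final: 0.001634 hr


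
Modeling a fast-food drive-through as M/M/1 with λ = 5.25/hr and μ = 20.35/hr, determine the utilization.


ρ = λ/μ = 5.25/20.35 = 0.2580

Final: 0.2580


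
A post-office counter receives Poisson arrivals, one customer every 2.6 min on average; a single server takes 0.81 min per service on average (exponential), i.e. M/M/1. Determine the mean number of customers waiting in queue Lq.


λ = 60/2.6 = 23.0769 /hr
μ = 60/0.81 = 74.0741 /hr
ρ = λ/μ = 23.0769/74.0741 = 0.3115
Lq = ρ²/(1−ρ) = 0.09706/0.6885 = 0.1410

Final: 0.1410


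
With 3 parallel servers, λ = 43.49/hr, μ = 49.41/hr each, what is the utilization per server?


ρ = λ/(cμ) = 43.49/(3·49.41) = 43.49/148.23 = 0.2934

Final: 0.2934


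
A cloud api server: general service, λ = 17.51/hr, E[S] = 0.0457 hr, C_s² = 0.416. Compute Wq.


ρ = λ·E[S] = 17.51·0.0457 = 0.8002
E[S²] = E[S]²(1+C_s²) = 0.0457²·(1+0.416) = 0.002957
Wq = λ·E[S²]/(2(1−ρ)) = 17.51·0.002957/(2·0.1998) = 0.12959 hr

Final: 0.12959 hr


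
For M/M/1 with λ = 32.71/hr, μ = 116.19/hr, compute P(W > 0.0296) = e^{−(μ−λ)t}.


W ~ Exponential(μ−λ) for M/M/1.
μ − λ = 116.19 − 32.71 = 83.4800
P(W > t) = e^{−(μ−λ)t} = e^{−2.4710} = 0.084500

Final: 0.084500


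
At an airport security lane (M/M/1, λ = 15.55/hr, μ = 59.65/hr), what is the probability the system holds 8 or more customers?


ρ = 15.55/59.65 = 0.2607
P(N ≥ n) = ρ^n = 0.2607^8 = 0.00002133

Final: 0.00002133


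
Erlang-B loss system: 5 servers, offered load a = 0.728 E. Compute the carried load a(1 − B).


B(5,0.728) = 0.0008229 (Erlang-B)
Carried load = a(1 − B) = 0.728·(1 − 0.0008229) = 0.728·0.999177 = 0.7274 E

Final: 0.7274 Erlangs


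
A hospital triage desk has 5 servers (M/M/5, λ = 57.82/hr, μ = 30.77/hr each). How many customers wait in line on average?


a = λ/μ = 1.8791; ρ = a/5 = 0.3758
P₀ = 0.151911
Lq = P₀·a^c·ρ / (c!·(1−ρ)²) = 0.151911·23.42896·0.3758/(120·0.38960)
= 0.02861

Final: 0.02861


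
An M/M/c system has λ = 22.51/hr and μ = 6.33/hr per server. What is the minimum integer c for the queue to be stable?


Stability requires cμ > λ ⇔ c > λ/μ.
λ/μ = 22.51/6.33 = 3.5561
Minimum integer c = ⌊3.5561⌋ + 1 = 4
Check: 4·6.33 = 25.32 > 22.51, while 3·6.33 = 18.99 ≤ 22.51

Final: 4 servers


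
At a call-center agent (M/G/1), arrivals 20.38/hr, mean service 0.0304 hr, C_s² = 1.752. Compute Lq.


ρ = λ·E[S] = 20.38·0.0304 = 0.6196
Lq = ρ²(1+C_s²)/(2(1−ρ)) = 0.3838·(1+1.752)/(2·0.3804)
= 0.3838·2.7520/0.7609 = 1.38829

Final: 1.38829


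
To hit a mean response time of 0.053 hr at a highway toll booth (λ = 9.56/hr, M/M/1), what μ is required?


W = 1/(μ−λ) ⇒ μ − λ = 1/W = 1/0.053 = 18.8679
μ = λ + 1/W = 9.56 + 18.8679 = 28.4279 per hr

Final: 28.4279 /hr


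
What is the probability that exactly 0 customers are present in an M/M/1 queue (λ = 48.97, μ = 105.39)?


ρ = 48.97/105.39 = 0.4647
P_n = (1−ρ)·ρ^n = (1 − 0.4647)·0.4647^0 = 0.5353·1.000000 = 0.535345

Final: 0.535345


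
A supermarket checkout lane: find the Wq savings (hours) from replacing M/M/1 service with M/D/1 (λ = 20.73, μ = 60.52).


ρ = 20.73/60.52 = 0.3425
Wq(M/M/1) = ρ/(μ−λ) = 0.3425/39.79 = 0.008608 hr
Wq(M/D/1) = ρ/(2(μ−λ)) = 0.004304 hr
Savings = 0.008608 − 0.004304 = 0.004304 hr

Final: 0.004304 hr


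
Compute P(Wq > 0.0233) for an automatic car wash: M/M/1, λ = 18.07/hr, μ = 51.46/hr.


ρ = 18.07/51.46 = 0.3511
P(Wq > t) = ρ·e^{−(μ−λ)t} = 0.3511·e^{−0.7780}
= 0.3511·0.459330 = 0.161292

Final: 0.161292


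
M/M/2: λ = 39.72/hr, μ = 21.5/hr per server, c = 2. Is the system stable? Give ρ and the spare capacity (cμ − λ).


Total capacity cμ = 2·21.5 = 43.00/hr
ρ = λ/(cμ) = 39.72/43.00 = 0.9237
Stable ⇔ ρ < 1: YES
Spare capacity = cμ − λ = 43.00 − 39.72 = 3.28/hr

Final: ρ = 0.9237; stable; margin = 3.28/hr


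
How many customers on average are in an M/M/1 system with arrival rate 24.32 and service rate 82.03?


ρ = λ/μ = 24.32/82.03 = 0.2965
L = ρ/(1−ρ) = 0.2965/(1 − 0.2965) = 0.2965/0.7035 = 0.4214

Final: 0.4214


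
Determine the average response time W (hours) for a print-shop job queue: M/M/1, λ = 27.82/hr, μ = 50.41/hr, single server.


W = 1/(μ−λ) = 1/(50.41 − 27.82) = 1/22.59 = 0.04427 hr

Final: 0.04427 hr


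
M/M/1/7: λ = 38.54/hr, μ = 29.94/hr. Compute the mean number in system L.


ρ = 38.54/29.94 = 1.2872
L = ρ[1 − (K+1)ρ^K + Kρ^(K+1)] / [(1−ρ)(1−ρ^(K+1))]
Numerator: 1.2872·(1 − 8·5.856247 + 7·7.538402) = 8.906214
Denominator: (-0.2872)·(-6.538402) = 1.878098
L = 8.906214/1.878098 = 4.7421

Final: 4.7421


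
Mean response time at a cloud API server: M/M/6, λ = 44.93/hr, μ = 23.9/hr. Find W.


a = 1.8799; ρ = 0.3133; P₀ = 0.152448
Lq = P₀·a^c·ρ/(c!(1−ρ)²) = 0.006210
Wq = Lq/λ = 0.006210/44.93 = 0.0001382 hr
W = Wq + 1/μ = 0.0001382 + 0.04184 = 0.04198 hr

Final: 0.04198 hr


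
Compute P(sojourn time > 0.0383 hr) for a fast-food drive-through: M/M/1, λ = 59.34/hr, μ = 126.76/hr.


W ~ Exponential(μ−λ) for M/M/1.
μ − λ = 126.76 − 59.34 = 67.4200
P(W > t) = e^{−(μ−λ)t} = e^{−2.5822} = 0.075609

Final: 0.075609


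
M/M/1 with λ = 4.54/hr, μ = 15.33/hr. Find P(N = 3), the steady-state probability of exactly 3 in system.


ρ = 4.54/15.33 = 0.2962
P_n = (1−ρ)·ρ^n = (1 − 0.2962)·0.2962^3 = 0.7038·0.025974 = 0.018282

Final: 0.018282


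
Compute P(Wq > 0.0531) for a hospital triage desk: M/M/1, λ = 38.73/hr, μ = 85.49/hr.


ρ = 38.73/85.49 = 0.4530
P(Wq > t) = ρ·e^{−(μ−λ)t} = 0.4530·e^{−2.4830}
= 0.4530·0.083496 = 0.037827

Final: 0.037827


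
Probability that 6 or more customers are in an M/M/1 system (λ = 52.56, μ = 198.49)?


ρ = 52.56/198.49 = 0.2648
P(N ≥ n) = ρ^n = 0.2648^6 = 0.0003447

Final: 0.0003447


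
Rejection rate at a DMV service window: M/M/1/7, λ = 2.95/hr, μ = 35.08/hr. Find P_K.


ρ = λ/μ = 2.95/35.08 = 0.08409
P_K = (1−ρ)ρ^K/(1−ρ^(K+1)) = (0.9159·0.00000002974)/(1 − 0.000000002501)
= 0.00000002724/1.000000 = 0.00000002724

Final: 0.00000002724


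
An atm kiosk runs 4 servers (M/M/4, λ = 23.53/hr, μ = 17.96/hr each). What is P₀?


a = λ/μ = 23.53/17.96 = 1.3101; ρ = a/c = 0.3275
Σ_{k=0}^{3} a^k/k! (terms k=0..3) = 1.00000 + 1.31013 + 0.85823 + 0.37480 = 3.54316
Tail: a^4/(4!(1−ρ)) = 2.94620/(24·0.6725) = 0.18255
P₀ = 1/(3.54316 + 0.18255) = 1/3.72570 = 0.268406

Final: 0.268406


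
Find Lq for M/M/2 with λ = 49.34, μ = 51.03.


a = λ/μ = 0.9669; ρ = a/2 = 0.4834
P₀ = 0.348217
Lq = P₀·a^c·ρ / (c!·(1−ρ)²) = 0.348217·0.93486·0.4834/(2·0.26683)
= 0.29490

Final: 0.29490


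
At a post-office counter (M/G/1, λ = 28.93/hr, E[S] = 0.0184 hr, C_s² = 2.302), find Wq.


ρ = λ·E[S] = 28.93·0.0184 = 0.5323
E[S²] = E[S]²(1+C_s²) = 0.0184²·(1+2.302) = 0.001118
Wq = λ·E[S²]/(2(1−ρ)) = 28.93·0.001118/(2·0.4677) = 0.03458 hr

Final: 0.03458 hr


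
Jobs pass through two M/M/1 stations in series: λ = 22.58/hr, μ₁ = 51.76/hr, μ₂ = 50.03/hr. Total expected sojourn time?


Each node sees arrival rate λ = 22.58/hr (tandem ⇒ throughput preserved).
W₁ = 1/(μ₁−λ) = 1/(51.76−22.58) = 0.03427 hr
W₂ = 1/(μ₂−λ) = 1/(50.03−22.58) = 0.03643 hr
W_total = W₁ + W₂ = 0.03427 + 0.03643 = 0.07070 hr

Final: 0.07070 hr


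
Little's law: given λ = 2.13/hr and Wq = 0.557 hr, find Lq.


Lq = λWq = 2.13·0.557 = 1.1864

Final: 1.1864


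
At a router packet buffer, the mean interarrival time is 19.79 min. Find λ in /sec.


λ = 1/(interarrival time) in consistent units.
1 second = 0.0166667 min, so λ = 0.0166667/19.79 = 0.0008422 per second

Final: 0.0008422 /sec


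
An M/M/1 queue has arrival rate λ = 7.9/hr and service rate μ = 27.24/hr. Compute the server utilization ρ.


ρ = λ/μ = 7.9/27.24 = 0.2900

Final: 0.2900


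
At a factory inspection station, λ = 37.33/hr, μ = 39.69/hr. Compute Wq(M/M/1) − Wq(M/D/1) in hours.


ρ = 37.33/39.69 = 0.9405
Wq(M/M/1) = ρ/(μ−λ) = 0.9405/2.36 = 0.39853 hr
Wq(M/D/1) = ρ/(2(μ−λ)) = 0.19927 hr
Savings = 0.39853 − 0.19927 = 0.19927 hr

Final: 0.19927 hr


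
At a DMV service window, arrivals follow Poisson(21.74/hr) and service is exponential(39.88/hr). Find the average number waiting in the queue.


ρ = 21.74/39.88 = 0.5451
Lq = ρ²/(1−ρ) = 0.2972/0.4549 = 0.6533

Final: 0.6533


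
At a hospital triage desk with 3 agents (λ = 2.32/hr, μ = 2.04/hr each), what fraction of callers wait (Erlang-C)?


a = λ/μ = 1.1373; ρ = a/3 = 0.3791
P₀ = 0.314590 (from M/M/c formula)
C(c,a) = [a^c/(c!(1−ρ))]·P₀ = [1.47087/(6·0.6209)]·0.314590
= 0.39481·0.314590 = 0.124204

Final: 0.124204


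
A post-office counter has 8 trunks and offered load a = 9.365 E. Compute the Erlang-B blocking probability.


B(c,a) = (a^c/c!) / Σ_{k=0}^{c} a^k/k!
a^8/8! = 1467.377077
Σ terms (k=0..8): 1.00000 + 9.36500 + 43.85161 + 136.89012 + 320.49399 + 600.28524 + 936.94521 + 1253.49884 + 1467.37708 = 4769.707074
B = 1467.377077/4769.707074 = 0.307645

Final: 0.307645


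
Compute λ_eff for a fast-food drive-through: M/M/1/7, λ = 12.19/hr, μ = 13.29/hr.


ρ = 0.9172; P_K = (1−ρ)ρ^7/(1−ρ^8) = 0.090596
λ_eff = λ(1 − P_K) = 12.19·(1 − 0.090596) = 12.19·0.909404 = 11.0856 /hr

Final: 11.0856 /hr


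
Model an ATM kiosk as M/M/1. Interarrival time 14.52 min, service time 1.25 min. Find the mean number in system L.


λ = 60/14.52 = 4.1322 /hr
μ = 60/1.25 = 48.0000 /hr
ρ = λ/μ = 4.1322/48.0000 = 0.08609
L = ρ/(1−ρ) = 0.08609/0.9139 = 0.09420

Final: 0.09420


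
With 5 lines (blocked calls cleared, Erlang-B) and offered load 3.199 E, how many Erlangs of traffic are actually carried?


B(5,3.199) = 0.127321 (Erlang-B)
Carried load = a(1 − B) = 3.199·(1 − 0.127321) = 3.199·0.872679 = 2.7917 E

Final: 2.7917 Erlangs


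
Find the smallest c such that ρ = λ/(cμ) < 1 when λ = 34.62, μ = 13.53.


Stability requires cμ > λ ⇔ c > λ/μ.
λ/μ = 34.62/13.53 = 2.5588
Minimum integer c = ⌊2.5588⌋ + 1 = 3
Check: 3·13.53 = 40.59 > 34.62, while 2·13.53 = 27.06 ≤ 34.62

Final: 3 servers


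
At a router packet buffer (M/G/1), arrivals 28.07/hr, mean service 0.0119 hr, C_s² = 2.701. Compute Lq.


ρ = λ·E[S] = 28.07·0.0119 = 0.3340
Lq = ρ²(1+C_s²)/(2(1−ρ)) = 0.1116·(1+2.701)/(2·0.6660)
= 0.1116·3.7010/1.3319 = 0.31004

Final: 0.31004


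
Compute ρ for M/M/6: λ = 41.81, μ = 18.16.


ρ = λ/(cμ) = 41.81/(6·18.16) = 41.81/108.96 = 0.3837

Final: 0.3837


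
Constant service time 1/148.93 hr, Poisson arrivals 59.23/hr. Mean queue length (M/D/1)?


ρ = 59.23/148.93 = 0.3977
M/D/1: Lq = ρ²/(2(1−ρ)) = 0.1582/(2·0.6023) = 0.13130

Final: 0.13130


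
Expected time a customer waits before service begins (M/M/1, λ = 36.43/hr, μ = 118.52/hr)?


ρ = 36.43/118.52 = 0.3074
Wq = ρ/(μ−λ) = 0.3074/(118.52 − 36.43) = 0.3074/82.09 = 0.003744 hr

Final: 0.003744 hr


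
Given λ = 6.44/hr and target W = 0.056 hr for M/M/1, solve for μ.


W = 1/(μ−λ) ⇒ μ − λ = 1/W = 1/0.056 = 17.8571
μ = λ + 1/W = 6.44 + 17.8571 = 24.2971 per hr

Final: 24.2971 /hr


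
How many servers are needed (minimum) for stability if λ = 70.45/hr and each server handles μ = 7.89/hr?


Stability requires cμ > λ ⇔ c > λ/μ.
λ/μ = 70.45/7.89 = 8.9290
Minimum integer c = ⌊8.9290⌋ + 1 = 9
Check: 9·7.89 = 71.01 > 70.45, while 8·7.89 = 63.12 ≤ 70.45

Final: 9 servers


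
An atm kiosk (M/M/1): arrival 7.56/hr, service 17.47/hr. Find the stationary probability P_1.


ρ = 7.56/17.47 = 0.4327
P_n = (1−ρ)·ρ^n = (1 − 0.4327)·0.4327^1 = 0.5673·0.432742 = 0.245476

Final: 0.245476


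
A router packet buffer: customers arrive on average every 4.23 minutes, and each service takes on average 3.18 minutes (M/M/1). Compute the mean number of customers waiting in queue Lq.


λ = 60/4.23 = 14.1844 /hr
μ = 60/3.18 = 18.8679 /hr
ρ = λ/μ = 14.1844/18.8679 = 0.7518
Lq = ρ²/(1−ρ) = 0.5652/0.2482 = 2.2768

Final: 2.2768


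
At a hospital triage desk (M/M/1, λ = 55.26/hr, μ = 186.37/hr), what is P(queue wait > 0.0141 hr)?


ρ = 55.26/186.37 = 0.2965
P(Wq > t) = ρ·e^{−(μ−λ)t} = 0.2965·e^{−1.8487}
= 0.2965·0.157449 = 0.046685

Final: 0.046685


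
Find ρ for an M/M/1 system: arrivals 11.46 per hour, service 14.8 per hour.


ρ = λ/μ = 11.46/14.8 = 0.7743

Final: 0.7743


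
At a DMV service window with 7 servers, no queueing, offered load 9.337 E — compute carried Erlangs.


B(7,9.337) = 0.378228 (Erlang-B)
Carried load = a(1 − B) = 9.337·(1 − 0.378228) = 9.337·0.621772 = 5.8055 E

Final: 5.8055 Erlangs


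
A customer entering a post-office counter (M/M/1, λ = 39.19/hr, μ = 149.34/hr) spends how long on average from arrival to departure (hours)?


W = 1/(μ−λ) = 1/(149.34 − 39.19) = 1/110.15 = 0.009079 hr

Final: 0.009079 hr


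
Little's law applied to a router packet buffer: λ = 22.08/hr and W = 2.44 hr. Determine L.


L = λW = 22.08·2.44 = 53.8752

Final: 53.8752


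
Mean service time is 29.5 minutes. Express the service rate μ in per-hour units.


μ = 1/(service time) in consistent units.
1 hour = 60 min, so μ = 60/29.5 = 2.0339 per hour

Final: 2.0339 /hr


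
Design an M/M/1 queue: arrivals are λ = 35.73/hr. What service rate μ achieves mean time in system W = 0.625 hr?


W = 1/(μ−λ) ⇒ μ − λ = 1/W = 1/0.625 = 1.6000
μ = λ + 1/W = 35.73 + 1.6000 = 37.3300 per hr

Final: 37.3300 /hr


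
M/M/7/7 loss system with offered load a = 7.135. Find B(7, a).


B(c,a) = (a^c/c!) / Σ_{k=0}^{c} a^k/k!
a^7/7! = 186.778682
Σ terms (k=0..7): 1.00000 + 7.13500 + 25.45411 + 60.53836 + 107.98531 + 154.09503 + 183.24468 + 186.77868 = 726.231176
B = 186.778682/726.231176 = 0.257189

Final: 0.257189
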